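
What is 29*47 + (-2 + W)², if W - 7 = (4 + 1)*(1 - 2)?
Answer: 1363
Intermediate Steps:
W = 2 (W = 7 + (4 + 1)*(1 - 2) = 7 + 5*(-1) = 7 - 5 = 2)
29*47 + (-2 + W)² = 29*47 + (-2 + 2)² = 1363 + 0² = 1363 + 0 = 1363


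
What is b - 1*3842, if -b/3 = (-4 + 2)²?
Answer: -3854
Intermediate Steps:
b = -12 (b = -3*(-4 + 2)² = -3*(-2)² = -3*4 = -12)
b - 1*3842 = -12 - 1*3842 = -12 - 3842 = -3854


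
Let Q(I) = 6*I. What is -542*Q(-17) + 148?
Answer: 55432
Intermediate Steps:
-542*Q(-17) + 148 = -3252*(-17) + 148 = -542*(-102) + 148 = 55284 + 148 = 55432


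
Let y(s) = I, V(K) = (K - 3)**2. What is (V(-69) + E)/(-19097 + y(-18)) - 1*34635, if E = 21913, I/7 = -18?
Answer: -665815702/19223 ≈ -34636.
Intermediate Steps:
V(K) = (-3 + K)**2
I = -126 (I = 7*(-18) = -126)
y(s) = -126
(V(-69) + E)/(-19097 + y(-18)) - 1*34635 = ((-3 - 69)**2 + 21913)/(-19097 - 126) - 1*34635 = ((-72)**2 + 21913)/(-19223) - 34635 = (5184 + 21913)*(-1/19223) - 34635 = 27097*(-1/19223) - 34635 = -27097/19223 - 34635 = -665815702/19223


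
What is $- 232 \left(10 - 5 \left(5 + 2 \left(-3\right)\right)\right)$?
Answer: $-3480$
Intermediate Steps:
$- 232 \left(10 - 5 \left(5 + 2 \left(-3\right)\right)\right) = - 232 \left(10 - 5 \left(5 - 6\right)\right) = - 232 \left(10 - -5\right) = - 232 \left(10 + 5\right) = \left(-232\right) 15 = -3480$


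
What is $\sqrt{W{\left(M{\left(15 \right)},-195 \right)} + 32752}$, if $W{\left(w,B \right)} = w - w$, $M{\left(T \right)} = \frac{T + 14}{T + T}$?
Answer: $4 \sqrt{2047} \approx 180.98$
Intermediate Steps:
$M{\left(T \right)} = \frac{14 + T}{2 T}$
$W{\left(w,B \right)} = 0$
$\sqrt{W{\left(M{\left(15 \right)},-195 \right)} + 32752} = \sqrt{0 + 32752} = \sqrt{32752} = 4 \sqrt{2047}$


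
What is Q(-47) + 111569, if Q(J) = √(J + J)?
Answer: 111569 + I*√94 ≈ 1.1157e+5 + 9.6954*I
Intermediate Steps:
Q(J) = √2*√J (Q(J) = √(2*J) = √2*√J)
Q(-47) + 111569 = √2*√(-47) + 111569 = √2*(I*√47) + 111569 = I*√94 + 111569 = 111569 + I*√94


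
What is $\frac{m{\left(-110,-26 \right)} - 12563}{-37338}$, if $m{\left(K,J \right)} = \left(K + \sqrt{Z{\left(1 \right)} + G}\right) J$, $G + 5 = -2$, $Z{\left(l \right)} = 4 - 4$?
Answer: $\frac{9703}{37338} + \frac{13 i \sqrt{7}}{18669} \approx 0.25987 + 0.0018423 i$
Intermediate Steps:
$Z{\left(l \right)} = 0$
$G = -7$ ($G = -5 - 2 = -7$)
$m{\left(K,J \right)} = J \left(K + i \sqrt{7}\right)$ ($m{\left(K,J \right)} = \left(K + \sqrt{0 - 7}\right) J = \left(K + \sqrt{-7}\right) J = \left(K + i \sqrt{7}\right) J = J \left(K + i \sqrt{7}\right)$)
$\frac{m{\left(-110,-26 \right)} - 12563}{-37338} = \frac{- 26 \left(-110 + i \sqrt{7}\right) - 12563}{-37338} = \left(\left(2860 - 26 i \sqrt{7}\right) - 12563\right) \left(- \frac{1}{37338}\right) = \left(-9703 - 26 i \sqrt{7}\right) \left(- \frac{1}{37338}\right) = \frac{9703}{37338} + \frac{13 i \sqrt{7}}{18669}$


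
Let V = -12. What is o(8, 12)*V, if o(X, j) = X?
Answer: -96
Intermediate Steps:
o(8, 12)*V = 8*(-12) = -96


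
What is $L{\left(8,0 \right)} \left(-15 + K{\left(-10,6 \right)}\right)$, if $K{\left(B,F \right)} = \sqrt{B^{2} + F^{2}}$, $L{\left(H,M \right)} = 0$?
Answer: $0$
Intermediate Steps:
$L{\left(8,0 \right)} \left(-15 + K{\left(-10,6 \right)}\right) = 0 \left(-15 + \sqrt{\left(-10\right)^{2} + 6^{2}}\right) = 0 \left(-15 + \sqrt{100 + 36}\right) = 0 \left(-15 + \sqrt{136}\right) = 0 \left(-15 + 2 \sqrt{34}\right) = 0$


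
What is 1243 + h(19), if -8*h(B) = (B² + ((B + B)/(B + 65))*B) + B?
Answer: 401327/336 ≈ 1194.4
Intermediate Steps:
h(B) = -B/8 - B²/8 - B²/(4*(65 + B)) (h(B) = -((B² + ((B + B)/(B + 65))*B) + B)/8 = -((B² + ((2*B)/(65 + B))*B) + B)/8 = -((B² + (2*B/(65 + B))*B) + B)/8 = -((B² + 2*B²/(65 + B)) + B)/8 = -(B + B² + 2*B²/(65 + B))/8 = -B/8 - B²/8 - B²/(4*(65 + B)))
1243 + h(19) = 1243 - 1*19*(65 + 19² + 68*19)/(520 + 8*19) = 1243 - 1*19*(65 + 361 + 1292)/(520 + 152) = 1243 - 1*19*1718/672 = 1243 - 1*19*1/672*1718 = 1243 - 16321/336 = 401327/336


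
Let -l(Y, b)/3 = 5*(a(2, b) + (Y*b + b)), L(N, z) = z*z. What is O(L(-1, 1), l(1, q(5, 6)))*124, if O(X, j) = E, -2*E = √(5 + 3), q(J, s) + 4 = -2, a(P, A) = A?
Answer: -124*√2 ≈ -175.36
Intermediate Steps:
L(N, z) = z²
q(J, s) = -6 (q(J, s) = -4 - 2 = -6)
l(Y, b) = -30*b - 15*Y*b (l(Y, b) = -15*(b + (Y*b + b)) = -15*(b + (b + Y*b)) = -15*(2*b + Y*b) = -3*(10*b + 5*Y*b) = -30*b - 15*Y*b)
E = -√2 (E = -√(5 + 3)/2 = -√2 ≈ -1.4142)
O(X, j) = -√2
O(L(-1, 1), l(1, q(5, 6)))*124 = -√2*124 = -124*√2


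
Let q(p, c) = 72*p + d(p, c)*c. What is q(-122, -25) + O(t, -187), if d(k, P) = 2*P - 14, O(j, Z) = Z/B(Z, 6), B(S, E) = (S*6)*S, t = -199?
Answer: -8060449/1122 ≈ -7184.0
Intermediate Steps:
B(S, E) = 6*S² (B(S, E) = (6*S)*S = 6*S²)
O(j, Z) = 1/(6*Z) (O(j, Z) = Z/((6*Z²)) = Z*(1/(6*Z²)) = 1/(6*Z))
d(k, P) = -14 + 2*P
q(p, c) = 72*p + c*(-14 + 2*c) (q(p, c) = 72*p + (-14 + 2*c)*c = 72*p + c*(-14 + 2*c))
q(-122, -25) + O(t, -187) = (72*(-122) + 2*(-25)*(-7 - 25)) + (⅙)/(-187) = (-8784 + 2*(-25)*(-32)) + (⅙)*(-1/187) = (-8784 + 1600) - 1/1122 = -7184 - 1/1122 = -8060449/1122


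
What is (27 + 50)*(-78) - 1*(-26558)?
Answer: 20552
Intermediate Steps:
(27 + 50)*(-78) - 1*(-26558) = 77*(-78) + 26558 = -6006 + 26558 = 20552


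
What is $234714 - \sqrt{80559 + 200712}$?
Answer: $234714 - \sqrt{281271} \approx 2.3418 \cdot 10^{5}$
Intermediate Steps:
$234714 - \sqrt{80559 + 200712} = 234714 - \sqrt{281271}$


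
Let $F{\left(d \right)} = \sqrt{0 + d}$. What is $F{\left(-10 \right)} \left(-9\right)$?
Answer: $- 9 i \sqrt{10} \approx - 28.461 i$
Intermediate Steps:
$F{\left(d \right)} = \sqrt{d}$
$F{\left(-10 \right)} \left(-9\right) = \sqrt{-10} \left(-9\right) = i \sqrt{10} \left(-9\right) = - 9 i \sqrt{10}$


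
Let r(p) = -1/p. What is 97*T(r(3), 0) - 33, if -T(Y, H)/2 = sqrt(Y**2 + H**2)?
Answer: -293/3 ≈ -97.667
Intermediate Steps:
T(Y, H) = -2*sqrt(H**2 + Y**2) (T(Y, H) = -2*sqrt(Y**2 + H**2) = -2*sqrt(H**2 + Y**2))
97*T(r(3), 0) - 33 = 97*(-2*sqrt(0**2 + (-1/3)**2)) - 33 = 97*(-2*sqrt(0 + (-1*1/3)**2)) - 33 = 97*(-2*sqrt(0 + (-1/3)**2)) - 33 = 97*(-2*sqrt(0 + 1/9)) - 33 = 97*(-2*sqrt(1/9)) - 33 = 97*(-2*1/3) - 33 = 97*(-2/3) - 33 = -194/3 - 33 = -293/3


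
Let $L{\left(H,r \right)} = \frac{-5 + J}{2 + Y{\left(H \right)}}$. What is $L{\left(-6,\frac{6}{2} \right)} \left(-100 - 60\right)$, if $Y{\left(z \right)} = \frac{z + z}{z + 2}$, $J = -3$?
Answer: $256$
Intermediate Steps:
$Y{\left(z \right)} = \frac{2 z}{2 + z}$
$L{\left(H,r \right)} = - \frac{8}{2 + \frac{2 H}{2 + H}}$ ($L{\left(H,r \right)} = \frac{-5 - 3}{2 + \frac{2 H}{2 + H}} = - \frac{8}{2 + \frac{2 H}{2 + H}}$)
$L{\left(-6,\frac{6}{2} \right)} \left(-100 - 60\right) = \frac{2 \left(-2 - -6\right)}{1 - 6} \left(-100 - 60\right) = \frac{2 \left(-2 + 6\right)}{-5} \left(-160\right) = 2 \left(- \frac{1}{5}\right) 4 \left(-160\right) = \left(- \frac{8}{5}\right) \left(-160\right) = 256$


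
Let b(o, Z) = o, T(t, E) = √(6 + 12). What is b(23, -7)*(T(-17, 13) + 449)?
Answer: 10327 + 69*√2 ≈ 10425.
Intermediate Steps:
T(t, E) = 3*√2 (T(t, E) = √18 = 3*√2)
b(23, -7)*(T(-17, 13) + 449) = 23*(3*√2 + 449) = 23*(449 + 3*√2) = 10327 + 69*√2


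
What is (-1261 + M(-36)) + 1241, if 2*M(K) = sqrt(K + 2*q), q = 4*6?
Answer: -20 + sqrt(3) ≈ -18.268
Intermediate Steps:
q = 24
M(K) = sqrt(48 + K)/2 (M(K) = sqrt(K + 2*24)/2 = sqrt(K + 48)/2 = sqrt(48 + K)/2)
(-1261 + M(-36)) + 1241 = (-1261 + sqrt(48 - 36)/2) + 1241 = (-1261 + sqrt(12)/2) + 1241 = (-1261 + (2*sqrt(3))/2) + 1241 = (-1261 + sqrt(3)) + 1241 = -20 + sqrt(3)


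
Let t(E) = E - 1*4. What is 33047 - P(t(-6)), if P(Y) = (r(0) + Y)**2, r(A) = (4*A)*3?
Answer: 32947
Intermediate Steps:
r(A) = 12*A
t(E) = -4 + E (t(E) = E - 4 = -4 + E)
P(Y) = Y**2 (P(Y) = (12*0 + Y)**2 = (0 + Y)**2 = Y**2)
33047 - P(t(-6)) = 33047 - (-4 - 6)**2 = 33047 - 1*(-10)**2 = 33047 - 1*100 = 33047 - 100 = 32947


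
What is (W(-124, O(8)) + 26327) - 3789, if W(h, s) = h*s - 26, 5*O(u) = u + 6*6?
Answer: 107104/5 ≈ 21421.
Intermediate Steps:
O(u) = 36/5 + u/5 (O(u) = (u + 6*6)/5 = (u + 36)/5 = (36 + u)/5 = 36/5 + u/5)
W(h, s) = -26 + h*s
(W(-124, O(8)) + 26327) - 3789 = ((-26 - 124*(36/5 + (1/5)*8)) + 26327) - 3789 = ((-26 - 124*(36/5 + 8/5)) + 26327) - 3789 = ((-26 - 124*44/5) + 26327) - 3789 = ((-26 - 5456/5) + 26327) - 3789 = (-5586/5 + 26327) - 3789 = 126049/5 - 3789 = 107104/5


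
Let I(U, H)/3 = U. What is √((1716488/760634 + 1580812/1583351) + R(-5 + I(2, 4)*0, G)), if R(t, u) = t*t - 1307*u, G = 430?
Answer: I*√4158838033513474894389931201/86025043181 ≈ 749.65*I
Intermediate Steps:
I(U, H) = 3*U
R(t, u) = t² - 1307*u
√((1716488/760634 + 1580812/1583351) + R(-5 + I(2, 4)*0, G)) = √((1716488/760634 + 1580812/1583351) + ((-5 + (3*2)*0)² - 1307*430)) = √((1716488*(1/760634) + 1580812*(1/1583351)) + ((-5 + 6*0)² - 562010)) = √((858244/380317 + 1580812/1583351) + ((-5 + 0)² - 562010)) = √(280015881864/86025043181 + ((-5)² - 562010)) = √(280015881864/86025043181 + (25 - 562010)) = √(280015881864/86025043181 - 561985) = √(-48344503876192421/86025043181) = I*√4158838033513474894389931201/86025043181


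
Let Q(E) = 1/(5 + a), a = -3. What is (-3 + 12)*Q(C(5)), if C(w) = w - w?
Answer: 9/2 ≈ 4.5000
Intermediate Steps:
C(w) = 0
Q(E) = 1/2 (Q(E) = 1/(5 - 3) = 1/2)
(-3 + 12)*Q(C(5)) = (-3 + 12)*(1/2) = 9*(1/2) = 9/2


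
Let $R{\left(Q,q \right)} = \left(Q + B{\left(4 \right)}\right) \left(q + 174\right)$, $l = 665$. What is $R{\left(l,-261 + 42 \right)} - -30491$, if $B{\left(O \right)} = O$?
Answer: $386$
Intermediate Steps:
$R{\left(Q,q \right)} = \left(4 + Q\right) \left(174 + q\right)$ ($R{\left(Q,q \right)} = \left(Q + 4\right) \left(q + 174\right) = \left(4 + Q\right) \left(174 + q\right)$)
$R{\left(l,-261 + 42 \right)} - -30491 = \left(696 + 4 \left(-261 + 42\right) + 174 \cdot 665 + 665 \left(-261 + 42\right)\right) - -30491 = \left(696 + 4 \left(-219\right) + 115710 + 665 \left(-219\right)\right) + 30491 = \left(696 - 876 + 115710 - 145635\right) + 30491 = -30105 + 30491 = 386$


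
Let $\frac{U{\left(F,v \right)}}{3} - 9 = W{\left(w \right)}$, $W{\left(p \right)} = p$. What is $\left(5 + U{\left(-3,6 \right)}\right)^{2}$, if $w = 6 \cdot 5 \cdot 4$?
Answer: $153664$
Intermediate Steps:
$w = 120$ ($w = 30 \cdot 4 = 120$)
$U{\left(F,v \right)} = 387$ ($U{\left(F,v \right)} = 27 + 3 \cdot 120 = 27 + 360 = 387$)
$\left(5 + U{\left(-3,6 \right)}\right)^{2} = \left(5 + 387\right)^{2} = 392^{2} = 153664$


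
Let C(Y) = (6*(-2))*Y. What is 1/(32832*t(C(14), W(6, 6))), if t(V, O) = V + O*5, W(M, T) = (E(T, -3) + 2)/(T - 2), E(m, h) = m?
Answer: -1/5187456 ≈ -1.9277e-7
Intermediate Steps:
C(Y) = -12*Y
W(M, T) = (2 + T)/(-2 + T) (W(M, T) = (T + 2)/(T - 2) = (2 + T)/(-2 + T))
t(V, O) = V + 5*O
1/(32832*t(C(14), W(6, 6))) = 1/(32832*(-12*14 + 5*((2 + 6)/(-2 + 6)))) = 1/(32832*(-168 + 5*(8/4))) = 1/(32832*(-168 + 5*((¼)*8))) = 1/(32832*(-168 + 5*2)) = 1/(32832*(-168 + 10)) = (1/32832)/(-158) = (1/32832)*(-1/158) = -1/5187456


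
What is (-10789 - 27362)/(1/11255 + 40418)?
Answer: -429389505/454904591 ≈ -0.94391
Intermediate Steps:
(-10789 - 27362)/(1/11255 + 40418) = -38151/(1/11255 + 40418) = -38151/454904591/11255 = -38151*11255/454904591 = -429389505/454904591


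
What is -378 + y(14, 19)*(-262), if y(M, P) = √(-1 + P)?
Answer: -378 - 786*√2 ≈ -1489.6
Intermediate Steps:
-378 + y(14, 19)*(-262) = -378 + √(-1 + 19)*(-262) = -378 + √18*(-262) = -378 + (3*√2)*(-262) = -378 - 786*√2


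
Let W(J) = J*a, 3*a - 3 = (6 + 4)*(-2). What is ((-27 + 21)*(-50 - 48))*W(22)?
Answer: -73304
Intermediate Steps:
a = -17/3 (a = 1 + ((6 + 4)*(-2))/3 = 1 + (10*(-2))/3 = 1 + (⅓)*(-20) = 1 - 20/3 = -17/3 ≈ -5.6667)
W(J) = -17*J/3 (W(J) = J*(-17/3) = -17*J/3)
((-27 + 21)*(-50 - 48))*W(22) = ((-27 + 21)*(-50 - 48))*(-17/3*22) = -6*(-98)*(-374/3) = 588*(-374/3) = -73304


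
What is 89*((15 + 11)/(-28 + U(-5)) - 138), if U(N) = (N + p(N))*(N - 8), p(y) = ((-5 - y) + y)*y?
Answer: -1769765/144 ≈ -12290.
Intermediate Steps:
p(y) = -5*y
U(N) = -4*N*(-8 + N) (U(N) = (N - 5*N)*(N - 8) = (-4*N)*(-8 + N) = -4*N*(-8 + N))
89*((15 + 11)/(-28 + U(-5)) - 138) = 89*((15 + 11)/(-28 + 4*(-5)*(8 - 1*(-5))) - 138) = 89*(26/(-28 + 4*(-5)*(8 + 5)) - 138) = 89*(26/(-28 + 4*(-5)*13) - 138) = 89*(26/(-28 - 260) - 138) = 89*(26/(-288) - 138) = 89*(26*(-1/288) - 138) = 89*(-13/144 - 138) = 89*(-19885/144) = -1769765/144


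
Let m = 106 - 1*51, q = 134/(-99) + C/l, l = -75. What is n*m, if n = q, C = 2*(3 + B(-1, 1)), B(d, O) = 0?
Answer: -3548/45 ≈ -78.844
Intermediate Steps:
C = 6 (C = 2*(3 + 0) = 2*3 = 6)
q = -3548/2475 (q = 134/(-99) + 6/(-75) = 134*(-1/99) + 6*(-1/75) = -134/99 - 2/25 = -3548/2475 ≈ -1.4335)
m = 55 (m = 106 - 51 = 55)
n = -3548/2475 ≈ -1.4335
n*m = -3548/2475*55 = -3548/45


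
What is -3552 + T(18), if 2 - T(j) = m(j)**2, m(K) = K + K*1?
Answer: -4846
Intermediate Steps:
m(K) = 2*K (m(K) = K + K = 2*K)
T(j) = 2 - 4*j**2 (T(j) = 2 - (2*j)**2 = 2 - 4*j**2)
-3552 + T(18) = -3552 + (2 - 4*18**2) = -3552 + (2 - 4*324) = -3552 + (2 - 1296) = -3552 - 1294 = -4846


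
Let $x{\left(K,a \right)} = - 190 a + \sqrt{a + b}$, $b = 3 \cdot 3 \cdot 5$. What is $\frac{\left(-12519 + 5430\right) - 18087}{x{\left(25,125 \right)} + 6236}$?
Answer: $\frac{220466232}{153370013} + \frac{12588 \sqrt{170}}{153370013} \approx 1.4385$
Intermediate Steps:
$b = 45$ ($b = 9 \cdot 5 = 45$)
$x{\left(K,a \right)} = \sqrt{45 + a} - 190 a$ ($x{\left(K,a \right)} = - 190 a + \sqrt{a + 45} = - 190 a + \sqrt{45 + a} = \sqrt{45 + a} - 190 a$)
$\frac{\left(-12519 + 5430\right) - 18087}{x{\left(25,125 \right)} + 6236} = \frac{\left(-12519 + 5430\right) - 18087}{\left(\sqrt{45 + 125} - 23750\right) + 6236} = \frac{-7089 - 18087}{\left(\sqrt{170} - 23750\right) + 6236} = - \frac{25176}{\left(-23750 + \sqrt{170}\right) + 6236} = - \frac{25176}{-17514 + \sqrt{170}}$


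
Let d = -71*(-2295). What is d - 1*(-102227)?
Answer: 265172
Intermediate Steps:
d = 162945
d - 1*(-102227) = 162945 - 1*(-102227) = 162945 + 102227 = 265172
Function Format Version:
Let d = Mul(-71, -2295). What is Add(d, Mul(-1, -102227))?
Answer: 265172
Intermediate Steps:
d = 162945
Add(d, Mul(-1, -102227)) = Add(162945, Mul(-1, -102227)) = Add(162945, 102227) = 265172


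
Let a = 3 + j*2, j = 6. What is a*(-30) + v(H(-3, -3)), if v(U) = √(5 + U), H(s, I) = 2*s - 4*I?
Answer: -450 + √11 ≈ -446.68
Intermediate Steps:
a = 15 (a = 3 + 6*2 = 3 + 12 = 15)
H(s, I) = -4*I + 2*s
a*(-30) + v(H(-3, -3)) = 15*(-30) + √(5 + (-4*(-3) + 2*(-3))) = -450 + √(5 + (12 - 6)) = -450 + √(5 + 6) = -450 + √11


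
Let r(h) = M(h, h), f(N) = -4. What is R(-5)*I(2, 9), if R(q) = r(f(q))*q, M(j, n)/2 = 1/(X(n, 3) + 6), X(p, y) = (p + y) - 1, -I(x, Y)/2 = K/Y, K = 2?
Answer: 10/9 ≈ 1.1111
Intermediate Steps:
I(x, Y) = -4/Y
X(p, y) = -1 + p + y
M(j, n) = 2/(8 + n) (M(j, n) = 2/((-1 + n + 3) + 6) = 2/((2 + n) + 6) = 2/(8 + n))
r(h) = 2/(8 + h)
R(q) = q/2 (R(q) = (2/(8 - 4))*q = (2/4)*q = (2*(¼))*q = q/2)
R(-5)*I(2, 9) = ((½)*(-5))*(-4/9) = -(-10)/9 = -5/2*(-4/9) = 10/9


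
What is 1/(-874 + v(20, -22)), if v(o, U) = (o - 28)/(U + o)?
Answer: -1/870 ≈ -0.0011494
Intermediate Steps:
v(o, U) = (-28 + o)/(U + o)
1/(-874 + v(20, -22)) = 1/(-874 + (-28 + 20)/(-22 + 20)) = 1/(-874 - 8/(-2)) = 1/(-874 - 1/2*(-8)) = 1/(-874 + 4) = 1/(-870) = -1/870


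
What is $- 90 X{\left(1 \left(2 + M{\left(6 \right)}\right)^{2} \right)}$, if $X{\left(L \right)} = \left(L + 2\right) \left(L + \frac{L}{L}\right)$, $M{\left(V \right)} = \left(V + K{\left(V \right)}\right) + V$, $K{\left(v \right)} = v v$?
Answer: $-563175180$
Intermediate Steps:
$K{\left(v \right)} = v^{2}$
$M{\left(V \right)} = V^{2} + 2 V$ ($M{\left(V \right)} = \left(V + V^{2}\right) + V = V^{2} + 2 V$)
$X{\left(L \right)} = \left(1 + L\right) \left(2 + L\right)$ ($X{\left(L \right)} = \left(2 + L\right) \left(L + 1\right) = \left(2 + L\right) \left(1 + L\right) = \left(1 + L\right) \left(2 + L\right)$)
$- 90 X{\left(1 \left(2 + M{\left(6 \right)}\right)^{2} \right)} = - 90 \left(2 + \left(1 \left(2 + 6 \left(2 + 6\right)\right)^{2}\right)^{2} + 3 \cdot 1 \left(2 + 6 \left(2 + 6\right)\right)^{2}\right) = - 90 \left(2 + \left(1 \left(2 + 6 \cdot 8\right)^{2}\right)^{2} + 3 \cdot 1 \left(2 + 6 \cdot 8\right)^{2}\right) = - 90 \left(2 + \left(1 \left(2 + 48\right)^{2}\right)^{2} + 3 \cdot 1 \left(2 + 48\right)^{2}\right) = - 90 \left(2 + \left(1 \cdot 50^{2}\right)^{2} + 3 \cdot 1 \cdot 50^{2}\right) = - 90 \left(2 + \left(1 \cdot 2500\right)^{2} + 3 \cdot 1 \cdot 2500\right) = - 90 \left(2 + 2500^{2} + 3 \cdot 2500\right) = - 90 \left(2 + 6250000 + 7500\right) = \left(-90\right) 6257502 = -563175180$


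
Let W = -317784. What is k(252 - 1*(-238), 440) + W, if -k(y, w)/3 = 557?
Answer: -319455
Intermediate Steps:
k(y, w) = -1671 (k(y, w) = -3*557 = -1671)
k(252 - 1*(-238), 440) + W = -1671 - 317784 = -319455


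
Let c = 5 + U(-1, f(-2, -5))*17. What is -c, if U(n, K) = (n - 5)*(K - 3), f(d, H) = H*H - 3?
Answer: 1933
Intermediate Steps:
f(d, H) = -3 + H² (f(d, H) = H² - 3 = -3 + H²)
U(n, K) = (-5 + n)*(-3 + K)
c = -1933 (c = 5 + (15 - 5*(-3 + (-5)²) - 3*(-1) + (-3 + (-5)²)*(-1))*17 = 5 + (15 - 5*(-3 + 25) + 3 + (-3 + 25)*(-1))*17 = 5 + (15 - 5*22 + 3 + 22*(-1))*17 = 5 + (15 - 110 + 3 - 22)*17 = 5 - 114*17 = 5 - 1938 = -1933)
-c = -1*(-1933) = 1933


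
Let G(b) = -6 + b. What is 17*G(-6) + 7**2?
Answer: -155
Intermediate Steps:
17*G(-6) + 7**2 = 17*(-6 - 6) + 7**2 = 17*(-12) + 49 = -204 + 49 = -155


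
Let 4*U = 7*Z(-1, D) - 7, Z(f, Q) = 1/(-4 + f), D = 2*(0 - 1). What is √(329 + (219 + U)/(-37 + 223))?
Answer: √31728965/310 ≈ 18.170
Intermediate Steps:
D = -2 (D = 2*(-1) = -2)
U = -21/10 (U = (7/(-4 - 1) - 7)/4 = (7/(-5) - 7)/4 = (7*(-⅕) - 7)/4 = (-7/5 - 7)/4 = (¼)*(-42/5) = -21/10 ≈ -2.1000)
√(329 + (219 + U)/(-37 + 223)) = √(329 + (219 - 21/10)/(-37 + 223)) = √(329 + (2169/10)/186) = √(329 + (2169/10)*(1/186)) = √(329 + 723/620) = √(204703/620) = √31728965/310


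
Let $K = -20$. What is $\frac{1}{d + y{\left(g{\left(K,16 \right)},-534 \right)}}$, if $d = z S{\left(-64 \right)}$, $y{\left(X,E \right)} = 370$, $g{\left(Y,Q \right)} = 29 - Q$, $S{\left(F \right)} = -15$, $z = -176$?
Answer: $\frac{1}{3010} \approx 0.00033223$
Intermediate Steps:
$d = 2640$ ($d = \left(-176\right) \left(-15\right) = 2640$)
$\frac{1}{d + y{\left(g{\left(K,16 \right)},-534 \right)}} = \frac{1}{2640 + 370} = \frac{1}{3010}$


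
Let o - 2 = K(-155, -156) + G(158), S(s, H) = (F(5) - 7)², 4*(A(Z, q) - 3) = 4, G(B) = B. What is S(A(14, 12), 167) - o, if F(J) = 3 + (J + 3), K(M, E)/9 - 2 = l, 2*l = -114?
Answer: 351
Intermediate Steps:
l = -57 (l = (½)*(-114) = -57)
K(M, E) = -495 (K(M, E) = 18 + 9*(-57) = 18 - 513 = -495)
A(Z, q) = 4 (A(Z, q) = 3 + (¼)*4 = 3 + 1 = 4)
F(J) = 6 + J (F(J) = 3 + (3 + J) = 6 + J)
S(s, H) = 16 (S(s, H) = ((6 + 5) - 7)² = (11 - 7)² = 4² = 16)
o = -335 (o = 2 + (-495 + 158) = 2 - 337 = -335)
S(A(14, 12), 167) - o = 16 - 1*(-335) = 16 + 335 = 351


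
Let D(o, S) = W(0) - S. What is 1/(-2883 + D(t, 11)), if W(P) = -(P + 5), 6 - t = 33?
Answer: -1/2899 ≈ -0.00034495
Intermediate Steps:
t = -27 (t = 6 - 1*33 = 6 - 33 = -27)
W(P) = -5 - P (W(P) = -(5 + P) = -5 - P)
D(o, S) = -5 - S (D(o, S) = (-5 - 1*0) - S = (-5 + 0) - S = -5 - S)
1/(-2883 + D(t, 11)) = 1/(-2883 + (-5 - 1*11)) = 1/(-2883 + (-5 - 11)) = 1/(-2883 - 16) = 1/(-2899) = -1/2899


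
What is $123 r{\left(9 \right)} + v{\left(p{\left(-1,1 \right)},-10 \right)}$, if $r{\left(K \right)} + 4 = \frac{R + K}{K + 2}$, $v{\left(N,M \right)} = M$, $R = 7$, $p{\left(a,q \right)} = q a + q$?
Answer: $- \frac{3554}{11} \approx -323.09$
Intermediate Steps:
$p{\left(a,q \right)} = q + a q$ ($p{\left(a,q \right)} = a q + q = q + a q$)
$r{\left(K \right)} = -4 + \frac{7 + K}{2 + K}$ ($r{\left(K \right)} = -4 + \frac{7 + K}{K + 2} = -4 + \frac{7 + K}{2 + K}$)
$123 r{\left(9 \right)} + v{\left(p{\left(-1,1 \right)},-10 \right)} = 123 \frac{-1 - 27}{2 + 9} - 10 = 123 \frac{-1 - 27}{11} - 10 = 123 \cdot \frac{1}{11} \left(-28\right) - 10 = 123 \left(- \frac{28}{11}\right) - 10 = - \frac{3444}{11} - 10 = - \frac{3554}{11}$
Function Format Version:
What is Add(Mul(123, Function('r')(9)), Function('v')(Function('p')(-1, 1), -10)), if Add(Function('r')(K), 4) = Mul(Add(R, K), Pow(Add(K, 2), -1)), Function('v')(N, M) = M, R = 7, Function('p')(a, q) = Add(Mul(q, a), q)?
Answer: Rational(-3554, 11) ≈ -323.09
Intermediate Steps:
Function('p')(a, q) = Add(q, Mul(a, q)) (Function('p')(a, q) = Add(Mul(a, q), q) = Add(q, Mul(a, q)))
Function('r')(K) = Add(-4, Mul(Pow(Add(2, K), -1), Add(7, K))) (Function('r')(K) = Add(-4, Mul(Add(7, K), Pow(Add(K, 2), -1))) = Add(-4, Mul(Add(7, K), Pow(Add(2, K), -1))) = Add(-4, Mul(Pow(Add(2, K), -1), Add(7, K))))
Add(Mul(123, Function('r')(9)), Function('v')(Function('p')(-1, 1), -10)) = Add(Mul(123, Mul(Pow(Add(2, 9), -1), Add(-1, Mul(-3, 9)))), -10) = Add(Mul(123, Mul(Pow(11, -1), Add(-1, -27))), -10) = Add(Mul(123, Mul(Rational(1, 11), -28)), -10) = Add(Mul(123, Rational(-28, 11)), -10) = Add(Rational(-3444, 11), -10) = Rational(-3554, 11)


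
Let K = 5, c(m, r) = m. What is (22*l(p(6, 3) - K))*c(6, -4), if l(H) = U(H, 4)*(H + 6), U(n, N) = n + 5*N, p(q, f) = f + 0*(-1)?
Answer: 9504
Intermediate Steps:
p(q, f) = f (p(q, f) = f + 0 = f)
l(H) = (6 + H)*(20 + H) (l(H) = (H + 5*4)*(H + 6) = (H + 20)*(6 + H) = (20 + H)*(6 + H) = (6 + H)*(20 + H))
(22*l(p(6, 3) - K))*c(6, -4) = (22*((6 + (3 - 1*5))*(20 + (3 - 1*5))))*6 = (22*((6 + (3 - 5))*(20 + (3 - 5))))*6 = (22*((6 - 2)*(20 - 2)))*6 = (22*(4*18))*6 = (22*72)*6 = 1584*6 = 9504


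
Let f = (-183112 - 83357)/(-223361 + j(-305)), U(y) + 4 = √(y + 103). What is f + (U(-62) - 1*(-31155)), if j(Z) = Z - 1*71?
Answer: 2323299252/74579 + √41 ≈ 31159.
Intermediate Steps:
j(Z) = -71 + Z (j(Z) = Z - 71 = -71 + Z)
U(y) = -4 + √(103 + y) (U(y) = -4 + √(y + 103) = -4 + √(103 + y))
f = 88823/74579 (f = (-183112 - 83357)/(-223361 + (-71 - 305)) = -266469/(-223361 - 376) = -266469/(-223737) = -266469*(-1/223737) = 88823/74579 ≈ 1.1910)
f + (U(-62) - 1*(-31155)) = 88823/74579 + ((-4 + √(103 - 62)) - 1*(-31155)) = 88823/74579 + ((-4 + √41) + 31155) = 88823/74579 + (31151 + √41) = 2323299252/74579 + √41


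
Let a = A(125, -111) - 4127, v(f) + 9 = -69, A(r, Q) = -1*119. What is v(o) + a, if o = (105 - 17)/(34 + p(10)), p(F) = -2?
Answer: -4324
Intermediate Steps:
A(r, Q) = -119
o = 11/4 (o = (105 - 17)/(34 - 2) = 88/32 = 88*(1/32) = 11/4 ≈ 2.7500)
v(f) = -78 (v(f) = -9 - 69 = -78)
a = -4246 (a = -119 - 4127 = -4246)
v(o) + a = -78 - 4246 = -4324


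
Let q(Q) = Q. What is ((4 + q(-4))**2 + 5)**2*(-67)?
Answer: -1675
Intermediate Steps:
((4 + q(-4))**2 + 5)**2*(-67) = ((4 - 4)**2 + 5)**2*(-67) = (0**2 + 5)**2*(-67) = (0 + 5)**2*(-67) = 5**2*(-67) = 25*(-67) = -1675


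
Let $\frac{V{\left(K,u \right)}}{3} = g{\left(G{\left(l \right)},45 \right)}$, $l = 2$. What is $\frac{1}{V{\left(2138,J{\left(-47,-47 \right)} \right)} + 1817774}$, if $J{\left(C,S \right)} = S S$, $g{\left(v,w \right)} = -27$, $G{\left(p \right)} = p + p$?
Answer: $\frac{1}{1817693} \approx 5.5015 \cdot 10^{-7}$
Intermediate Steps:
$G{\left(p \right)} = 2 p$
$J{\left(C,S \right)} = S^{2}$
$V{\left(K,u \right)} = -81$ ($V{\left(K,u \right)} = 3 \left(-27\right) = -81$)
$\frac{1}{V{\left(2138,J{\left(-47,-47 \right)} \right)} + 1817774} = \frac{1}{-81 + 1817774} = \frac{1}{1817693}$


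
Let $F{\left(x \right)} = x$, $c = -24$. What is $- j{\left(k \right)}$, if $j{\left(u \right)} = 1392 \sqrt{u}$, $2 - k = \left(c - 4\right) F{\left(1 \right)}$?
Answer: $- 1392 \sqrt{30} \approx -7624.3$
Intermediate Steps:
$k = 30$ ($k = 2 - \left(-24 - 4\right) 1 = 2 - \left(-28\right) 1 = 2 - -28 = 2 + 28 = 30$)
$- j{\left(k \right)} = - 1392 \sqrt{30}$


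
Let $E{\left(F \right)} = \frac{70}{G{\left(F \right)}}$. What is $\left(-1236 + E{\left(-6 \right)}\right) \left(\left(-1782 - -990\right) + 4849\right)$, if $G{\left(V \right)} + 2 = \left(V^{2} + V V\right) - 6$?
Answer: $- \frac{160320469}{32} \approx -5.01 \cdot 10^{6}$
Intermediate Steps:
$G{\left(V \right)} = -8 + 2 V^{2}$ ($G{\left(V \right)} = -2 - \left(6 - V^{2} - V V\right) = -2 + \left(\left(V^{2} + V^{2}\right) - 6\right) = -2 + \left(2 V^{2} - 6\right) = -2 + \left(-6 + 2 V^{2}\right) = -8 + 2 V^{2}$)
$E{\left(F \right)} = \frac{70}{-8 + 2 F^{2}}$
$\left(-1236 + E{\left(-6 \right)}\right) \left(\left(-1782 - -990\right) + 4849\right) = \left(-1236 + \frac{35}{-4 + \left(-6\right)^{2}}\right) \left(\left(-1782 - -990\right) + 4849\right) = \left(-1236 + \frac{35}{-4 + 36}\right) \left(\left(-1782 + 990\right) + 4849\right) = \left(-1236 + \frac{35}{32}\right) \left(-792 + 4849\right) = \left(-1236 + 35 \cdot \frac{1}{32}\right) 4057 = \left(-1236 + \frac{35}{32}\right) 4057 = \left(- \frac{39517}{32}\right) 4057 = - \frac{160320469}{32}$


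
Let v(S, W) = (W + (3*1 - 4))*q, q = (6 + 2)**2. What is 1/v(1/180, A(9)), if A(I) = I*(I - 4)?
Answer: 1/2816 ≈ 0.00035511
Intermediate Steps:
q = 64 (q = 8**2 = 64)
A(I) = I*(-4 + I)
v(S, W) = -64 + 64*W (v(S, W) = (W + (3*1 - 4))*64 = (W + (3 - 4))*64 = (W - 1)*64 = (-1 + W)*64 = -64 + 64*W)
1/v(1/180, A(9)) = 1/(-64 + 64*(9*(-4 + 9))) = 1/(-64 + 64*(9*5)) = 1/(-64 + 64*45) = 1/(-64 + 2880) = 1/2816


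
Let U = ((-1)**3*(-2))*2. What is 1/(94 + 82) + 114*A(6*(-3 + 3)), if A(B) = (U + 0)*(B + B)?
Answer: 1/176 ≈ 0.0056818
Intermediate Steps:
U = 4 (U = -1*(-2)*2 = 2*2 = 4)
A(B) = 8*B (A(B) = (4 + 0)*(B + B) = 4*(2*B) = 8*B)
1/(94 + 82) + 114*A(6*(-3 + 3)) = 1/(94 + 82) + 114*(8*(6*(-3 + 3))) = 1/176 + 114*(8*(6*0)) = 1/176 + 114*(8*0) = 1/176 + 114*0 = 1/176 + 0 = 1/176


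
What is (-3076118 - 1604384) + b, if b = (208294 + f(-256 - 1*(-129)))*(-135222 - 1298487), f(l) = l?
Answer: -298455581905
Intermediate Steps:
b = -298450901403 (b = (208294 + (-256 - 1*(-129)))*(-135222 - 1298487) = (208294 + (-256 + 129))*(-1433709) = (208294 - 127)*(-1433709) = 208167*(-1433709) = -298450901403)
(-3076118 - 1604384) + b = (-3076118 - 1604384) - 298450901403 = -4680502 - 298450901403 = -298455581905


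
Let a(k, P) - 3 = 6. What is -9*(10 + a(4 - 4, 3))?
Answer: -171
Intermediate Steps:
a(k, P) = 9 (a(k, P) = 3 + 6 = 9)
-9*(10 + a(4 - 4, 3)) = -9*(10 + 9) = -9*19 = -171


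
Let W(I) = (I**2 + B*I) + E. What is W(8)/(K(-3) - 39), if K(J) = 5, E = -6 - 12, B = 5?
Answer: -43/17 ≈ -2.5294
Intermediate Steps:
E = -18
W(I) = -18 + I**2 + 5*I (W(I) = (I**2 + 5*I) - 18 = -18 + I**2 + 5*I)
W(8)/(K(-3) - 39) = (-18 + 8**2 + 5*8)/(5 - 39) = (-18 + 64 + 40)/(-34) = 86*(-1/34) = -43/17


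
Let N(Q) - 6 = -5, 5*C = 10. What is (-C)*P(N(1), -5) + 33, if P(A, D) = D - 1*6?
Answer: 55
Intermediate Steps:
C = 2 (C = (⅕)*10 = 2)
N(Q) = 1 (N(Q) = 6 - 5 = 1)
P(A, D) = -6 + D (P(A, D) = D - 6 = -6 + D)
(-C)*P(N(1), -5) + 33 = (-1*2)*(-6 - 5) + 33 = -2*(-11) + 33 = 22 + 33 = 55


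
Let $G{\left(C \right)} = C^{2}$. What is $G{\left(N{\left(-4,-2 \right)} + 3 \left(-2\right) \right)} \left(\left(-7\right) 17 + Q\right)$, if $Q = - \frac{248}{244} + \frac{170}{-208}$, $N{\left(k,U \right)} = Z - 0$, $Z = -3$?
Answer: $- \frac{62092089}{6344} \approx -9787.5$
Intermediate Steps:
$N{\left(k,U \right)} = -3$ ($N{\left(k,U \right)} = -3 - 0 = -3 + 0 = -3$)
$Q = - \frac{11633}{6344}$ ($Q = \left(-248\right) \frac{1}{244} + 170 \left(- \frac{1}{208}\right) = - \frac{62}{61} - \frac{85}{104} = - \frac{11633}{6344} \approx -1.8337$)
$G{\left(N{\left(-4,-2 \right)} + 3 \left(-2\right) \right)} \left(\left(-7\right) 17 + Q\right) = \left(-3 + 3 \left(-2\right)\right)^{2} \left(\left(-7\right) 17 - \frac{11633}{6344}\right) = \left(-3 - 6\right)^{2} \left(-119 - \frac{11633}{6344}\right) = \left(-9\right)^{2} \left(- \frac{766569}{6344}\right) = 81 \left(- \frac{766569}{6344}\right) = - \frac{62092089}{6344}$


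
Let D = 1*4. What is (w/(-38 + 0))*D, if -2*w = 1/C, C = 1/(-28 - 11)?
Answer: -39/19 ≈ -2.0526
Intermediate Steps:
C = -1/39 (C = 1/(-39) = -1/39 ≈ -0.025641)
D = 4
w = 39/2 (w = -1/(2*(-1/39)) = -½*(-39) = 39/2 ≈ 19.500)
(w/(-38 + 0))*D = (39/(2*(-38 + 0)))*4 = ((39/2)/(-38))*4 = ((39/2)*(-1/38))*4 = -39/76*4 = -39/19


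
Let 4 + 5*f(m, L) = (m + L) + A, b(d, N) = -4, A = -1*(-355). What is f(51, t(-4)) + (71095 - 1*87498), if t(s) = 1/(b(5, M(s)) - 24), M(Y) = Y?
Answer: -457033/28 ≈ -16323.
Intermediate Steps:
A = 355
t(s) = -1/28 (t(s) = 1/(-4 - 24) = 1/(-28) = -1/28)
f(m, L) = 351/5 + L/5 + m/5 (f(m, L) = -⅘ + ((m + L) + 355)/5 = -⅘ + ((L + m) + 355)/5 = -⅘ + (355 + L + m)/5 = -⅘ + (71 + L/5 + m/5) = 351/5 + L/5 + m/5)
f(51, t(-4)) + (71095 - 1*87498) = (351/5 + (⅕)*(-1/28) + (⅕)*51) + (71095 - 1*87498) = (351/5 - 1/140 + 51/5) + (71095 - 87498) = 2251/28 - 16403 = -457033/28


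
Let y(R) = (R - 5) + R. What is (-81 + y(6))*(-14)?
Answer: 1036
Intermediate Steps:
y(R) = -5 + 2*R (y(R) = (-5 + R) + R = -5 + 2*R)
(-81 + y(6))*(-14) = (-81 + (-5 + 2*6))*(-14) = (-81 + (-5 + 12))*(-14) = (-81 + 7)*(-14) = -74*(-14) = 1036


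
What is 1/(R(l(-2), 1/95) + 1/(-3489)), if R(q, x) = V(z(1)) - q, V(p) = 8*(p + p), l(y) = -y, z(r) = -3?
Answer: -3489/174451 ≈ -0.020000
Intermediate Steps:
V(p) = 16*p (V(p) = 8*(2*p) = 16*p)
R(q, x) = -48 - q (R(q, x) = 16*(-3) - q = -48 - q)
1/(R(l(-2), 1/95) + 1/(-3489)) = 1/((-48 - (-1)*(-2)) + 1/(-3489)) = 1/((-48 - 1*2) - 1/3489) = 1/((-48 - 2) - 1/3489) = 1/(-50 - 1/3489) = 1/(-174451/3489) = -3489/174451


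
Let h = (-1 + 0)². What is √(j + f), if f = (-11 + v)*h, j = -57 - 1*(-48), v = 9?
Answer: I*√11 ≈ 3.3166*I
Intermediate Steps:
j = -9 (j = -57 + 48 = -9)
h = 1 (h = (-1)² = 1)
f = -2 (f = (-11 + 9)*1 = -2*1 = -2)
√(j + f) = √(-9 - 2) = √(-11) = I*√11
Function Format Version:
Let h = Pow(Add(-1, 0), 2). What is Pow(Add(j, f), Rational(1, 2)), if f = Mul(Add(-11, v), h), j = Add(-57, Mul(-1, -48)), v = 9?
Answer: Mul(I, Pow(11, Rational(1, 2))) ≈ Mul(3.3166, I)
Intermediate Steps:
j = -9 (j = Add(-57, 48) = -9)
h = 1 (h = Pow(-1, 2) = 1)
f = -2 (f = Mul(Add(-11, 9), 1) = Mul(-2, 1) = -2)
Pow(Add(j, f), Rational(1, 2)) = Pow(Add(-9, -2), Rational(1, 2)) = Pow(-11, Rational(1, 2)) = Mul(I, Pow(11, Rational(1, 2)))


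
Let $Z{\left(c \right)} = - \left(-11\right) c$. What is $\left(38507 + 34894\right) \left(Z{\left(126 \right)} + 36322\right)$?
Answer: $2767804908$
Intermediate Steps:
$Z{\left(c \right)} = 11 c$
$\left(38507 + 34894\right) \left(Z{\left(126 \right)} + 36322\right) = \left(38507 + 34894\right) \left(11 \cdot 126 + 36322\right) = 73401 \left(1386 + 36322\right) = 73401 \cdot 37708 = 2767804908$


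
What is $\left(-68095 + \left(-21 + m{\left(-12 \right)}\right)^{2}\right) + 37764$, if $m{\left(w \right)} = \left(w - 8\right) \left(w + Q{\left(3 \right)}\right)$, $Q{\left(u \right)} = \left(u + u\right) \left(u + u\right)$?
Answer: $220670$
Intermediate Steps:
$Q{\left(u \right)} = 4 u^{2}$ ($Q{\left(u \right)} = 2 u 2 u = 4 u^{2}$)
$m{\left(w \right)} = \left(-8 + w\right) \left(36 + w\right)$ ($m{\left(w \right)} = \left(w - 8\right) \left(w + 4 \cdot 3^{2}\right) = \left(-8 + w\right) \left(w + 4 \cdot 9\right) = \left(-8 + w\right) \left(w + 36\right) = \left(-8 + w\right) \left(36 + w\right)$)
$\left(-68095 + \left(-21 + m{\left(-12 \right)}\right)^{2}\right) + 37764 = \left(-68095 + \left(-21 + \left(-288 + \left(-12\right)^{2} + 28 \left(-12\right)\right)\right)^{2}\right) + 37764 = \left(-68095 + \left(-21 - 480\right)^{2}\right) + 37764 = \left(-68095 + \left(-501\right)^{2}\right) + 37764 = \left(-68095 + 251001\right) + 37764 = 182906 + 37764 = 220670$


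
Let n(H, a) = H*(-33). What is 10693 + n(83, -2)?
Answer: 7954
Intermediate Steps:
n(H, a) = -33*H
10693 + n(83, -2) = 10693 - 33*83 = 10693 - 2739 = 7954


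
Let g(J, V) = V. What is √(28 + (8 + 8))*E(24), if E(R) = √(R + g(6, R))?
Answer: 8*√33 ≈ 45.956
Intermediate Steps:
E(R) = √2*√R (E(R) = √(R + R) = √(2*R) = √2*√R)
√(28 + (8 + 8))*E(24) = √(28 + (8 + 8))*(√2*√24) = √(28 + 16)*(√2*(2*√6)) = √44*(4*√3) = (2*√11)*(4*√3) = 8*√33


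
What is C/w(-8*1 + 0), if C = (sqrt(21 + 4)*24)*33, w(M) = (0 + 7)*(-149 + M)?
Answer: -3960/1099 ≈ -3.6033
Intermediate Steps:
w(M) = -1043 + 7*M (w(M) = 7*(-149 + M) = -1043 + 7*M)
C = 3960 (C = (sqrt(25)*24)*33 = (5*24)*33 = 120*33 = 3960)
C/w(-8*1 + 0) = 3960/(-1043 + 7*(-8*1 + 0)) = 3960/(-1043 + 7*(-8 + 0)) = 3960/(-1043 + 7*(-8)) = 3960/(-1043 - 56) = 3960/(-1099) = 3960*(-1/1099) = -3960/1099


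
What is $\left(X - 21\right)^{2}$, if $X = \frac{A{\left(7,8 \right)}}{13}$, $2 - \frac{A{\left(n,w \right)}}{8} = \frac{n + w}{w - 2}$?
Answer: $\frac{76729}{169} \approx 454.02$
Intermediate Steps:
$A{\left(n,w \right)} = 16 - \frac{8 \left(n + w\right)}{-2 + w}$ ($A{\left(n,w \right)} = 16 - 8 \frac{n + w}{w - 2} = 16 - 8 \frac{n + w}{-2 + w} = 16 - \frac{8 \left(n + w\right)}{-2 + w}$)
$X = - \frac{4}{13}$ ($X = \frac{8 \frac{1}{-2 + 8} \left(-4 + 8 - 7\right)}{13} = \frac{8 \left(-4 + 8 - 7\right)}{6} \cdot \frac{1}{13} = 8 \cdot \frac{1}{6} \left(-3\right) \frac{1}{13} = \left(-4\right) \frac{1}{13} = - \frac{4}{13} \approx -0.30769$)
$\left(X - 21\right)^{2} = \left(- \frac{4}{13} - 21\right)^{2} = \left(- \frac{277}{13}\right)^{2} = \frac{76729}{169}$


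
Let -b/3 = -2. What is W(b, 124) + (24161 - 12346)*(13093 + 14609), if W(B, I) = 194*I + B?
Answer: 327323192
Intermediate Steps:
b = 6 (b = -3*(-2) = 6)
W(B, I) = B + 194*I
W(b, 124) + (24161 - 12346)*(13093 + 14609) = (6 + 194*124) + (24161 - 12346)*(13093 + 14609) = (6 + 24056) + 11815*27702 = 24062 + 327299130 = 327323192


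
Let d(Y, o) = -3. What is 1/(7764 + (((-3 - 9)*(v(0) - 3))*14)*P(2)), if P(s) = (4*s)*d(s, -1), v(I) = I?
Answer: -1/4332 ≈ -0.00023084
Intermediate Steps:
P(s) = -12*s (P(s) = (4*s)*(-3) = -12*s)
1/(7764 + (((-3 - 9)*(v(0) - 3))*14)*P(2)) = 1/(7764 + (((-3 - 9)*(0 - 3))*14)*(-12*2)) = 1/(7764 + (-12*(-3)*14)*(-24)) = 1/(7764 + (36*14)*(-24)) = 1/(7764 + 504*(-24)) = 1/(7764 - 12096) = 1/(-4332) = -1/4332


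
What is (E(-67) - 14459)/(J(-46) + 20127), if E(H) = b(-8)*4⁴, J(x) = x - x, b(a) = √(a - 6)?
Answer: -14459/20127 + 256*I*√14/20127 ≈ -0.71839 + 0.047591*I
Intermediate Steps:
b(a) = √(-6 + a)
J(x) = 0
E(H) = 256*I*√14 (E(H) = √(-6 - 8)*4⁴ = √(-14)*256 = (I*√14)*256 = 256*I*√14)
(E(-67) - 14459)/(J(-46) + 20127) = (256*I*√14 - 14459)/(0 + 20127) = (-14459 + 256*I*√14)/20127 = (-14459 + 256*I*√14)*(1/20127) = -14459/20127 + 256*I*√14/20127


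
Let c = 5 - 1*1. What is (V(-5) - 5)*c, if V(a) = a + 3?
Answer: -28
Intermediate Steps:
V(a) = 3 + a
c = 4 (c = 5 - 1 = 4)
(V(-5) - 5)*c = ((3 - 5) - 5)*4 = (-2 - 5)*4 = -7*4 = -28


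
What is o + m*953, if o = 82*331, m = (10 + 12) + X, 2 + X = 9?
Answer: 54779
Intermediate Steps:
X = 7 (X = -2 + 9 = 7)
m = 29 (m = (10 + 12) + 7 = 22 + 7 = 29)
o = 27142
o + m*953 = 27142 + 29*953 = 27142 + 27637 = 54779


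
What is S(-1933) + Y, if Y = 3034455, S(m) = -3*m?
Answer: 3040254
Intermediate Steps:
S(-1933) + Y = -3*(-1933) + 3034455 = 5799 + 3034455 = 3040254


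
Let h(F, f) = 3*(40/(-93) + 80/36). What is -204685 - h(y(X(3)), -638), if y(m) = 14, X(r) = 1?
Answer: -19036205/93 ≈ -2.0469e+5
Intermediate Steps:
h(F, f) = 500/93 (h(F, f) = 3*(40*(-1/93) + 80*(1/36)) = 3*(-40/93 + 20/9) = 3*(500/279) = 500/93)
-204685 - h(y(X(3)), -638) = -204685 - 1*500/93 = -204685 - 500/93 = -19036205/93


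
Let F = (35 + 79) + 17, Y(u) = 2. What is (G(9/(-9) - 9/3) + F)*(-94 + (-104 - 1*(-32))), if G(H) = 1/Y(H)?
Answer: -21829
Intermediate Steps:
G(H) = ½ (G(H) = 1/2 = ½)
F = 131 (F = 114 + 17 = 131)
(G(9/(-9) - 9/3) + F)*(-94 + (-104 - 1*(-32))) = (½ + 131)*(-94 + (-104 - 1*(-32))) = 263*(-94 + (-104 + 32))/2 = 263*(-94 - 72)/2 = (263/2)*(-166) = -21829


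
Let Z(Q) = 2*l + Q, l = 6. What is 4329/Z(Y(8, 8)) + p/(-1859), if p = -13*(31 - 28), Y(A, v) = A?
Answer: 619107/2860 ≈ 216.47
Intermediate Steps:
p = -39 (p = -13*3 = -39)
Z(Q) = 12 + Q (Z(Q) = 2*6 + Q = 12 + Q)
4329/Z(Y(8, 8)) + p/(-1859) = 4329/(12 + 8) - 39/(-1859) = 4329/20 - 39*(-1/1859) = 4329*(1/20) + 3/143 = 4329/20 + 3/143 = 619107/2860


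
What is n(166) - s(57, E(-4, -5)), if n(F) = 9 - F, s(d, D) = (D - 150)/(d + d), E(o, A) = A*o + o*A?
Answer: -8894/57 ≈ -156.04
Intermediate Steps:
E(o, A) = 2*A*o (E(o, A) = A*o + A*o = 2*A*o)
s(d, D) = (-150 + D)/(2*d) (s(d, D) = (-150 + D)/((2*d)) = (-150 + D)*(1/(2*d)) = (-150 + D)/(2*d))
n(166) - s(57, E(-4, -5)) = (9 - 1*166) - (-150 + 2*(-5)*(-4))/(2*57) = (9 - 166) - (-150 + 40)/(2*57) = -157 - (-110)/(2*57) = -157 - 1*(-55/57) = -157 + 55/57 = -8894/57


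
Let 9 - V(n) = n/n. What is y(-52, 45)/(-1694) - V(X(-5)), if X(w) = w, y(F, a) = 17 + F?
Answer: -1931/242 ≈ -7.9793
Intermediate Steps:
V(n) = 8 (V(n) = 9 - n/n = 9 - 1*1 = 9 - 1 = 8)
y(-52, 45)/(-1694) - V(X(-5)) = (17 - 52)/(-1694) - 1*8 = -35*(-1/1694) - 8 = 5/242 - 8 = -1931/242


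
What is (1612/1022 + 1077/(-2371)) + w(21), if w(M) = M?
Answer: 26803880/1211581 ≈ 22.123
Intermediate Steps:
(1612/1022 + 1077/(-2371)) + w(21) = (1612/1022 + 1077/(-2371)) + 21 = (1612*(1/1022) + 1077*(-1/2371)) + 21 = (806/511 - 1077/2371) + 21 = 1360679/1211581 + 21 = 26803880/1211581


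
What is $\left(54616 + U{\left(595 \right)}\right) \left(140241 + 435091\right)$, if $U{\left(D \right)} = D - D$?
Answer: $31422332512$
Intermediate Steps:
$U{\left(D \right)} = 0$
$\left(54616 + U{\left(595 \right)}\right) \left(140241 + 435091\right) = \left(54616 + 0\right) \left(140241 + 435091\right) = 54616 \cdot 575332 = 31422332512$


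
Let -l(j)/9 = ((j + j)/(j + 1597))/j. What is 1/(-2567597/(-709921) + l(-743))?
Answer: 303136267/1089974630 ≈ 0.27811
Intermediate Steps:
l(j) = -18/(1597 + j) (l(j) = -9*(j + j)/(j + 1597)/j = -9*(2*j)/(1597 + j)/j = -9*2*j/(1597 + j)/j = -18/(1597 + j))
1/(-2567597/(-709921) + l(-743)) = 1/(-2567597/(-709921) - 18/(1597 - 743)) = 1/(-2567597*(-1/709921) - 18/854) = 1/(2567597/709921 - 18*1/854) = 1/(2567597/709921 - 9/427) = 1/(1089974630/303136267) = 303136267/1089974630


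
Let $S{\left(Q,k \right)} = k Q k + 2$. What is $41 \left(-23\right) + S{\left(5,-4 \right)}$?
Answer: $-861$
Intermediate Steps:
$S{\left(Q,k \right)} = 2 + Q k^{2}$ ($S{\left(Q,k \right)} = Q k k + 2 = Q k^{2} + 2 = 2 + Q k^{2}$)
$41 \left(-23\right) + S{\left(5,-4 \right)} = 41 \left(-23\right) + \left(2 + 5 \left(-4\right)^{2}\right) = -943 + \left(2 + 5 \cdot 16\right) = -943 + \left(2 + 80\right) = -943 + 82 = -861$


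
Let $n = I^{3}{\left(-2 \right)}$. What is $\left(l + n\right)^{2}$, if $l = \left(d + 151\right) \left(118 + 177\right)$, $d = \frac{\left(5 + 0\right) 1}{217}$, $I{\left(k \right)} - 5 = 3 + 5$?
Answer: $\frac{102910657071121}{47089} \approx 2.1854 \cdot 10^{9}$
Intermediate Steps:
$I{\left(k \right)} = 13$ ($I{\left(k \right)} = 5 + \left(3 + 5\right) = 5 + 8 = 13$)
$n = 2197$ ($n = 13^{3} = 2197$)
$d = \frac{5}{217}$ ($d = 5 \cdot 1 \cdot \frac{1}{217} = 5 \cdot \frac{1}{217} = \frac{5}{217} \approx 0.023041$)
$l = \frac{9667740}{217}$ ($l = \left(\frac{5}{217} + 151\right) \left(118 + 177\right) = \frac{32772}{217} \cdot 295 = \frac{9667740}{217} \approx 44552.0$)
$\left(l + n\right)^{2} = \left(\frac{9667740}{217} + 2197\right)^{2} = \left(\frac{10144489}{217}\right)^{2} = \frac{102910657071121}{47089}$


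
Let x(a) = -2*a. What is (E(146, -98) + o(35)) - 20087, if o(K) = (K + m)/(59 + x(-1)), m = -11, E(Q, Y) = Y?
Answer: -1231261/61 ≈ -20185.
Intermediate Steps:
o(K) = -11/61 + K/61 (o(K) = (K - 11)/(59 - 2*(-1)) = (-11 + K)/(59 + 2) = (-11 + K)/61 = (-11 + K)*(1/61) = -11/61 + K/61)
(E(146, -98) + o(35)) - 20087 = (-98 + (-11/61 + (1/61)*35)) - 20087 = (-98 + (-11/61 + 35/61)) - 20087 = (-98 + 24/61) - 20087 = -5954/61 - 20087 = -1231261/61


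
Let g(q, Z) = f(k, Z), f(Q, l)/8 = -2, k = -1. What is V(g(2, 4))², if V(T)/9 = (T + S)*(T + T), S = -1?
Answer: 23970816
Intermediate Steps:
f(Q, l) = -16 (f(Q, l) = 8*(-2) = -16)
g(q, Z) = -16
V(T) = 18*T*(-1 + T) (V(T) = 9*((T - 1)*(T + T)) = 9*((-1 + T)*(2*T)) = 9*(2*T*(-1 + T)) = 18*T*(-1 + T))
V(g(2, 4))² = (18*(-16)*(-1 - 16))² = (18*(-16)*(-17))² = 4896² = 23970816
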